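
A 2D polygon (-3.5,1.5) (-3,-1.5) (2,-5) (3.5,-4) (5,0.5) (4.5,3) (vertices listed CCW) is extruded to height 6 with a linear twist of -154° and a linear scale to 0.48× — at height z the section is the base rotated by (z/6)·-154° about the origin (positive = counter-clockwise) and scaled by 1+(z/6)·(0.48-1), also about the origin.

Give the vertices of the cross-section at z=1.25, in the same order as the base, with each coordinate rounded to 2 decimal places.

t = z/height = 1.25/6 = 0.208333
s = 1 + (scale-1)·z/height = 1 + (0.48-1)·1.25/6 = 0.891667
θ = twist·z/height = -154°·1.25/6 = -32.0833° = -0.559960 rad
cos θ = 0.847276, sin θ = -0.531152 (intermediates below are computed at full precision and shown rounded to 5 d.p.)
v1: (-3.5,1.5) → rotate → (-2.16874,3.12995) → ×s → (-1.93379,2.79087) → (-1.93,2.79)
v2: (-3,-1.5) → rotate → (-3.33856,0.32254) → ×s → (-2.97688,0.28760) → (-2.98,0.29)
v3: (2,-5) → rotate → (-0.96121,-5.29869) → ×s → (-0.85708,-4.72466) → (-0.86,-4.72)
v4: (3.5,-4) → rotate → (0.84086,-5.24814) → ×s → (0.74977,-4.67959) → (0.75,-4.68)
v5: (5,0.5) → rotate → (4.50196,-2.23212) → ×s → (4.01425,-1.99031) → (4.01,-1.99)
v6: (4.5,3) → rotate → (5.40620,0.15164) → ×s → (4.82053,0.13522) → (4.82,0.14)

Cross-section at z=1.25: (-1.93,2.79) (-2.98,0.29) (-0.86,-4.72) (0.75,-4.68) (4.01,-1.99) (4.82,0.14)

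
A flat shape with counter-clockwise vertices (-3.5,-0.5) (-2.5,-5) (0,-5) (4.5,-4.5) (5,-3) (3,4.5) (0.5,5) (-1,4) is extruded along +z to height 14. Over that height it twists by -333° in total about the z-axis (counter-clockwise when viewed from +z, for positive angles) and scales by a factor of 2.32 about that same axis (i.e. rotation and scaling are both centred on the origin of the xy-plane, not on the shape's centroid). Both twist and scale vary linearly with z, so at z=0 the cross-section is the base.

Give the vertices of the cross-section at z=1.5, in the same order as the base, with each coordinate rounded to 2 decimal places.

t = z/height = 1.5/14 = 0.107143
s = 1 + (scale-1)·z/height = 1 + (2.32-1)·1.5/14 = 1.141429
θ = twist·z/height = -333°·1.5/14 = -35.6786° = -0.622709 rad
cos θ = 0.812302, sin θ = -0.583237 (intermediates below are computed at full precision and shown rounded to 5 d.p.)
v1: (-3.5,-0.5) → rotate → (-3.13467,1.63518) → ×s → (-3.57801,1.86644) → (-3.58,1.87)
v2: (-2.5,-5) → rotate → (-4.94694,-2.60341) → ×s → (-5.64658,-2.97161) → (-5.65,-2.97)
v3: (0,-5) → rotate → (-2.91619,-4.06151) → ×s → (-3.32862,-4.63592) → (-3.33,-4.64)
v4: (4.5,-4.5) → rotate → (1.03079,-6.27993) → ×s → (1.17657,-7.16809) → (1.18,-7.17)
v5: (5,-3) → rotate → (2.31180,-5.35309) → ×s → (2.63875,-6.11017) → (2.64,-6.11)
v6: (3,4.5) → rotate → (5.06147,1.90565) → ×s → (5.77731,2.17516) → (5.78,2.18)
v7: (0.5,5) → rotate → (3.32234,3.76989) → ×s → (3.79221,4.30306) → (3.79,4.30)
v8: (-1,4) → rotate → (1.52065,3.83244) → ×s → (1.73571,4.37446) → (1.74,4.37)

Cross-section at z=1.5: (-3.58,1.87) (-5.65,-2.97) (-3.33,-4.64) (1.18,-7.17) (2.64,-6.11) (5.78,2.18) (3.79,4.30) (1.74,4.37)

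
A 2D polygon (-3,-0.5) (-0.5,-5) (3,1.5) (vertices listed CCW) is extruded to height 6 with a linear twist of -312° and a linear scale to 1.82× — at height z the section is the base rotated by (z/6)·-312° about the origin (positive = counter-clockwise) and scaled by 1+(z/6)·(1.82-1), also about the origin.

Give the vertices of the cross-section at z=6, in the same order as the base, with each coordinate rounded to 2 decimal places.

t = z/height = 6/6 = 1
s = 1 + (scale-1)·z/height = 1 + (1.82-1)·6/6 = 1.820000
θ = twist·z/height = -312°·6/6 = -312.0000° = -5.445427 rad
cos θ = 0.669131, sin θ = 0.743145 (intermediates below are computed at full precision and shown rounded to 5 d.p.)
v1: (-3,-0.5) → rotate → (-1.63582,-2.56400) → ×s → (-2.97719,-4.66648) → (-2.98,-4.67)
v2: (-0.5,-5) → rotate → (3.38116,-3.71723) → ×s → (6.15371,-6.76535) → (6.15,-6.77)
v3: (3,1.5) → rotate → (0.89267,3.23313) → ×s → (1.62467,5.88430) → (1.62,5.88)

Cross-section at z=6: (-2.98,-4.67) (6.15,-6.77) (1.62,5.88)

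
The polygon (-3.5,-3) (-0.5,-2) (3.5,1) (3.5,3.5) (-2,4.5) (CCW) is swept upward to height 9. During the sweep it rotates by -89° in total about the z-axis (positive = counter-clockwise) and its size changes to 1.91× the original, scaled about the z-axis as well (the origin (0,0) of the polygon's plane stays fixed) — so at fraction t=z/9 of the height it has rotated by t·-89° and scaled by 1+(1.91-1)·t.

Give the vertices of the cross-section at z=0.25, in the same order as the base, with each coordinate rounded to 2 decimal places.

t = z/height = 0.25/9 = 0.0277778
s = 1 + (scale-1)·z/height = 1 + (1.91-1)·0.25/9 = 1.025278
θ = twist·z/height = -89°·0.25/9 = -2.4722° = -0.043148 rad
cos θ = 0.999069, sin θ = -0.043135 (intermediates below are computed at full precision and shown rounded to 5 d.p.)
v1: (-3.5,-3) → rotate → (-3.62615,-2.84624) → ×s → (-3.71781,-2.91818) → (-3.72,-2.92)
v2: (-0.5,-2) → rotate → (-0.58580,-1.97657) → ×s → (-0.60061,-2.02653) → (-0.60,-2.03)
v3: (3.5,1) → rotate → (3.53988,0.84810) → ×s → (3.62936,0.86953) → (3.63,0.87)
v4: (3.5,3.5) → rotate → (3.64771,3.34577) → ×s → (3.73992,3.43034) → (3.74,3.43)
v5: (-2,4.5) → rotate → (-1.80403,4.58208) → ×s → (-1.84963,4.69791) → (-1.85,4.70)

Cross-section at z=0.25: (-3.72,-2.92) (-0.60,-2.03) (3.63,0.87) (3.74,3.43) (-1.85,4.70)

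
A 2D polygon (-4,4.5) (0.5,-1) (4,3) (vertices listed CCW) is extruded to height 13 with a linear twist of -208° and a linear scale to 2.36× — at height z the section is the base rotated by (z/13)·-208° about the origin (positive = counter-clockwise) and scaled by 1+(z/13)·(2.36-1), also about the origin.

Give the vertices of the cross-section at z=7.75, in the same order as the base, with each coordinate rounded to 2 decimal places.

t = z/height = 7.75/13 = 0.596154
s = 1 + (scale-1)·z/height = 1 + (2.36-1)·7.75/13 = 1.810769
θ = twist·z/height = -208°·7.75/13 = -124.0000° = -2.164208 rad
cos θ = -0.559193, sin θ = -0.829038 (intermediates below are computed at full precision and shown rounded to 5 d.p.)
v1: (-4,4.5) → rotate → (5.96744,0.79978) → ×s → (10.80566,1.44822) → (10.81,1.45)
v2: (0.5,-1) → rotate → (-1.10863,0.14467) → ×s → (-2.00748,0.26197) → (-2.01,0.26)
v3: (4,3) → rotate → (0.25034,-4.99373) → ×s → (0.45331,-9.04249) → (0.45,-9.04)

Cross-section at z=7.75: (10.81,1.45) (-2.01,0.26) (0.45,-9.04)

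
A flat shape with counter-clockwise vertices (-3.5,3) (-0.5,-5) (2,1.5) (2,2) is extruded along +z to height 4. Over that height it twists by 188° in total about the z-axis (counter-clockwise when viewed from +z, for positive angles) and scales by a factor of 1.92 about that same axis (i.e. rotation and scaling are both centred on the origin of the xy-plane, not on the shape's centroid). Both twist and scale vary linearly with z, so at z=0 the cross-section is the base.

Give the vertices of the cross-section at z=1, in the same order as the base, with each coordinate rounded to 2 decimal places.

Cross-section at z=1: (-5.63,-0.63) (4.08,-4.64) (0.33,3.06) (-0.12,3.48)

t = z/height = 1/4 = 0.25
s = 1 + (scale-1)·z/height = 1 + (1.92-1)·1/4 = 1.230000
θ = twist·z/height = 188°·1/4 = 47.0000° = 0.820305 rad
cos θ = 0.681998, sin θ = 0.731354 (intermediates below are computed at full precision and shown rounded to 5 d.p.)
v1: (-3.5,3) → rotate → (-4.58106,-0.51374) → ×s → (-5.63470,-0.63190) → (-5.63,-0.63)
v2: (-0.5,-5) → rotate → (3.31577,-3.77567) → ×s → (4.07840,-4.64407) → (4.08,-4.64)
v3: (2,1.5) → rotate → (0.26697,2.48570) → ×s → (0.32837,3.05742) → (0.33,3.06)
v4: (2,2) → rotate → (-0.09871,2.82670) → ×s → (-0.12141,3.47685) → (-0.12,3.48)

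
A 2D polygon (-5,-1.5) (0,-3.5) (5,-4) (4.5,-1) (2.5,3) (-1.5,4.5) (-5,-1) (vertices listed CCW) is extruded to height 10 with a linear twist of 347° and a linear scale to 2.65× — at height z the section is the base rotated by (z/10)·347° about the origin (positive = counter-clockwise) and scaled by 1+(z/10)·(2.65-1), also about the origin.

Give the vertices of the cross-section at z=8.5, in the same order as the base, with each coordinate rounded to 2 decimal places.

Cross-section at z=8.5: (-8.33,9.37) (-7.62,-3.55) (-3.65,-14.95) (2.38,-10.82) (9.07,-2.41) (8.28,7.83) (-7.25,9.88)

t = z/height = 8.5/10 = 0.85
s = 1 + (scale-1)·z/height = 1 + (2.65-1)·8.5/10 = 2.402500
θ = twist·z/height = 347°·8.5/10 = 294.9500° = 5.147849 rad
cos θ = 0.421827, sin θ = -0.906676 (intermediates below are computed at full precision and shown rounded to 5 d.p.)
v1: (-5,-1.5) → rotate → (-3.46915,3.90064) → ×s → (-8.33463,9.37129) → (-8.33,9.37)
v2: (0,-3.5) → rotate → (-3.17337,-1.47640) → ×s → (-7.62401,-3.54704) → (-7.62,-3.55)
v3: (5,-4) → rotate → (-1.51757,-6.22069) → ×s → (-3.64596,-14.94521) → (-3.65,-14.95)
v4: (4.5,-1) → rotate → (0.99155,-4.50187) → ×s → (2.38219,-10.81574) → (2.38,-10.82)
v5: (2.5,3) → rotate → (3.77460,-1.00121) → ×s → (9.06847,-2.40540) → (9.07,-2.41)
v6: (-1.5,4.5) → rotate → (3.44730,3.25824) → ×s → (8.28214,7.82791) → (8.28,7.83)
v7: (-5,-1) → rotate → (-3.01581,4.11155) → ×s → (-7.24549,9.87801) → (-7.25,9.88)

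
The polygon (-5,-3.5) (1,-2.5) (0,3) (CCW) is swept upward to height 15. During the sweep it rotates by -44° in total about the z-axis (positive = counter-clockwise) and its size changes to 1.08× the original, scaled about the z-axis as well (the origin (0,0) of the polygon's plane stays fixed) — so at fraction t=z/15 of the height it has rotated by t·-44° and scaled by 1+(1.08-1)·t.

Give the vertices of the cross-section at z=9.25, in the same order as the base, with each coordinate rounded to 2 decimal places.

t = z/height = 9.25/15 = 0.616667
s = 1 + (scale-1)·z/height = 1 + (1.08-1)·9.25/15 = 1.049333
θ = twist·z/height = -44°·9.25/15 = -27.1333° = -0.473566 rad
cos θ = 0.889948, sin θ = -0.456063 (intermediates below are computed at full precision and shown rounded to 5 d.p.)
v1: (-5,-3.5) → rotate → (-6.04596,-0.83450) → ×s → (-6.34422,-0.87567) → (-6.34,-0.88)
v2: (1,-2.5) → rotate → (-0.25021,-2.68093) → ×s → (-0.26255,-2.81319) → (-0.26,-2.81)
v3: (0,3) → rotate → (1.36819,2.66984) → ×s → (1.43569,2.80156) → (1.44,2.80)

Cross-section at z=9.25: (-6.34,-0.88) (-0.26,-2.81) (1.44,2.80)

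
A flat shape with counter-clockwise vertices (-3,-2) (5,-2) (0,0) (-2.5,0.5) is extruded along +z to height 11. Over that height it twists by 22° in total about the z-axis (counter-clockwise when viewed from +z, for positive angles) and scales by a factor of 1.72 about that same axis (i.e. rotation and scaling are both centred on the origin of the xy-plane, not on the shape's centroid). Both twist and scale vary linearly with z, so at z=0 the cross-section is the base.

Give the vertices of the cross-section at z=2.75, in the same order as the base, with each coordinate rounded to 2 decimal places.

t = z/height = 2.75/11 = 0.25
s = 1 + (scale-1)·z/height = 1 + (1.72-1)·2.75/11 = 1.180000
θ = twist·z/height = 22°·2.75/11 = 5.5000° = 0.095993 rad
cos θ = 0.995396, sin θ = 0.095846 (intermediates below are computed at full precision and shown rounded to 5 d.p.)
v1: (-3,-2) → rotate → (-2.79450,-2.27833) → ×s → (-3.29751,-2.68843) → (-3.30,-2.69)
v2: (5,-2) → rotate → (5.16867,-1.51156) → ×s → (6.09903,-1.78365) → (6.10,-1.78)
v3: (0,0) → rotate → (0.00000,0.00000) → ×s → (0.00000,0.00000) → (0.00,0.00)
v4: (-2.5,0.5) → rotate → (-2.53641,0.25808) → ×s → (-2.99297,0.30454) → (-2.99,0.30)

Cross-section at z=2.75: (-3.30,-2.69) (6.10,-1.78) (0.00,0.00) (-2.99,0.30)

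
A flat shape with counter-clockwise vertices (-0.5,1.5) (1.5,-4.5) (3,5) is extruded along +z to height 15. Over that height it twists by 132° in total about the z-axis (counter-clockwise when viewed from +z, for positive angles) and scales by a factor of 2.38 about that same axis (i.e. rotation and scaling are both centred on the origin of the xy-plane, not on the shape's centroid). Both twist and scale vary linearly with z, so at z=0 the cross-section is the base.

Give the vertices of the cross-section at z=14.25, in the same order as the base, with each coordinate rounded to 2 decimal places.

Cross-section at z=14.25: (-2.16,-2.95) (6.47,8.85) (-13.43,-1.04)

t = z/height = 14.25/15 = 0.95
s = 1 + (scale-1)·z/height = 1 + (2.38-1)·14.25/15 = 2.311000
θ = twist·z/height = 132°·14.25/15 = 125.4000° = 2.188643 rad
cos θ = -0.579281, sin θ = 0.815128 (intermediates below are computed at full precision and shown rounded to 5 d.p.)
v1: (-0.5,1.5) → rotate → (-0.93305,-1.27649) → ×s → (-2.15628,-2.94996) → (-2.16,-2.95)
v2: (1.5,-4.5) → rotate → (2.79915,3.82946) → ×s → (6.46884,8.84988) → (6.47,8.85)
v3: (3,5) → rotate → (-5.81348,-0.45102) → ×s → (-13.43496,-1.04231) → (-13.43,-1.04)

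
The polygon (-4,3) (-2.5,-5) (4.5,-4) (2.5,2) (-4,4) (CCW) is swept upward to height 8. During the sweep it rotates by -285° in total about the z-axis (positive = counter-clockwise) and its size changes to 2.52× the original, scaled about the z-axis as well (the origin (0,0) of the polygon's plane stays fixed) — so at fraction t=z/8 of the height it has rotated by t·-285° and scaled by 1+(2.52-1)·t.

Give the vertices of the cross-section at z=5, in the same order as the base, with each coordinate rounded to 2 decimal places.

t = z/height = 5/8 = 0.625
s = 1 + (scale-1)·z/height = 1 + (2.52-1)·5/8 = 1.950000
θ = twist·z/height = -285°·5/8 = -178.1250° = -3.108868 rad
cos θ = -0.999465, sin θ = -0.032719 (intermediates below are computed at full precision and shown rounded to 5 d.p.)
v1: (-4,3) → rotate → (4.09602,-2.86752) → ×s → (7.98723,-5.59166) → (7.99,-5.59)
v2: (-2.5,-5) → rotate → (2.33507,5.07912) → ×s → (4.55338,9.90429) → (4.55,9.90)
v3: (4.5,-4) → rotate → (-4.62847,3.85062) → ×s → (-9.02551,7.50871) → (-9.03,7.51)
v4: (2.5,2) → rotate → (-2.43322,-2.08073) → ×s → (-4.74479,-4.05742) → (-4.74,-4.06)
v5: (-4,4) → rotate → (4.12873,-3.86698) → ×s → (8.05103,-7.54061) → (8.05,-7.54)

Cross-section at z=5: (7.99,-5.59) (4.55,9.90) (-9.03,7.51) (-4.74,-4.06) (8.05,-7.54)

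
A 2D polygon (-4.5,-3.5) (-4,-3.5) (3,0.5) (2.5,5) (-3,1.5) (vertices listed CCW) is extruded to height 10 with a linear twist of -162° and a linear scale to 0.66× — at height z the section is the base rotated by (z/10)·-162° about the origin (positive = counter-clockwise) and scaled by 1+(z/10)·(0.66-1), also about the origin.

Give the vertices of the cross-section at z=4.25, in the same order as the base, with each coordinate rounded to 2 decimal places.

Cross-section at z=4.25: (-4.18,2.51) (-4.03,2.11) (1.32,-2.24) (4.76,-0.45) (0.27,2.86)

t = z/height = 4.25/10 = 0.425
s = 1 + (scale-1)·z/height = 1 + (0.66-1)·4.25/10 = 0.855500
θ = twist·z/height = -162°·4.25/10 = -68.8500° = -1.201659 rad
cos θ = 0.360811, sin θ = -0.932639 (intermediates below are computed at full precision and shown rounded to 5 d.p.)
v1: (-4.5,-3.5) → rotate → (-4.88789,2.93404) → ×s → (-4.18159,2.51007) → (-4.18,2.51)
v2: (-4,-3.5) → rotate → (-4.70748,2.46772) → ×s → (-4.02725,2.11113) → (-4.03,2.11)
v3: (3,0.5) → rotate → (1.54875,-2.61751) → ×s → (1.32496,-2.23928) → (1.32,-2.24)
v4: (2.5,5) → rotate → (5.56522,-0.52754) → ×s → (4.76105,-0.45131) → (4.76,-0.45)
v5: (-3,1.5) → rotate → (0.31653,3.33913) → ×s → (0.27079,2.85663) → (0.27,2.86)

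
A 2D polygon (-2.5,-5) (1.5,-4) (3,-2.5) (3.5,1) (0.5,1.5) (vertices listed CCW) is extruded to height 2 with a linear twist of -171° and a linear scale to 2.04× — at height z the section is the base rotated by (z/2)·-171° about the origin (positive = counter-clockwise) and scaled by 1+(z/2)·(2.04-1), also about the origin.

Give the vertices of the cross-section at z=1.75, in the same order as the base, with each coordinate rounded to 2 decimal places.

t = z/height = 1.75/2 = 0.875
s = 1 + (scale-1)·z/height = 1 + (2.04-1)·1.75/2 = 1.910000
θ = twist·z/height = -171°·1.75/2 = -149.6250° = -2.611449 rad
cos θ = -0.862734, sin θ = -0.505657 (intermediates below are computed at full precision and shown rounded to 5 d.p.)
v1: (-2.5,-5) → rotate → (-0.37145,5.57782) → ×s → (-0.70947,10.65363) → (-0.71,10.65)
v2: (1.5,-4) → rotate → (-3.31673,2.69245) → ×s → (-6.33496,5.14258) → (-6.33,5.14)
v3: (3,-2.5) → rotate → (-3.85235,0.63986) → ×s → (-7.35798,1.22214) → (-7.36,1.22)
v4: (3.5,1) → rotate → (-2.51391,-2.63254) → ×s → (-4.80157,-5.02814) → (-4.80,-5.03)
v5: (0.5,1.5) → rotate → (0.32712,-1.54693) → ×s → (0.62480,-2.95464) → (0.62,-2.95)

Cross-section at z=1.75: (-0.71,10.65) (-6.33,5.14) (-7.36,1.22) (-4.80,-5.03) (0.62,-2.95)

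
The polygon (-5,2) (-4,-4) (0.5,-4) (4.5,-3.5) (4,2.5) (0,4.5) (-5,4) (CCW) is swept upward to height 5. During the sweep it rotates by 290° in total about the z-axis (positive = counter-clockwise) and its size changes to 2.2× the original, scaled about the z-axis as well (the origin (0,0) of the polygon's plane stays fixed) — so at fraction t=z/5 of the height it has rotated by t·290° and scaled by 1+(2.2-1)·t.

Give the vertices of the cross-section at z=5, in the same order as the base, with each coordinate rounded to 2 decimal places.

t = z/height = 5/5 = 1
s = 1 + (scale-1)·z/height = 1 + (2.2-1)·5/5 = 2.200000
θ = twist·z/height = 290°·5/5 = 290.0000° = 5.061455 rad
cos θ = 0.342020, sin θ = -0.939693 (intermediates below are computed at full precision and shown rounded to 5 d.p.)
v1: (-5,2) → rotate → (0.16928,5.38250) → ×s → (0.37243,11.84151) → (0.37,11.84)
v2: (-4,-4) → rotate → (-5.12685,2.39069) → ×s → (-11.27907,5.25952) → (-11.28,5.26)
v3: (0.5,-4) → rotate → (-3.58776,-1.83793) → ×s → (-7.89307,-4.04344) → (-7.89,-4.04)
v4: (4.5,-3.5) → rotate → (-1.74983,-5.42569) → ×s → (-3.84963,-11.93651) → (-3.85,-11.94)
v5: (4,2.5) → rotate → (3.71731,-2.90372) → ×s → (8.17809,-6.38818) → (8.18,-6.39)
v6: (0,4.5) → rotate → (4.22862,1.53909) → ×s → (9.30296,3.38600) → (9.30,3.39)
v7: (-5,4) → rotate → (2.04867,6.06654) → ×s → (4.50707,13.34640) → (4.51,13.35)

Cross-section at z=5: (0.37,11.84) (-11.28,5.26) (-7.89,-4.04) (-3.85,-11.94) (8.18,-6.39) (9.30,3.39) (4.51,13.35)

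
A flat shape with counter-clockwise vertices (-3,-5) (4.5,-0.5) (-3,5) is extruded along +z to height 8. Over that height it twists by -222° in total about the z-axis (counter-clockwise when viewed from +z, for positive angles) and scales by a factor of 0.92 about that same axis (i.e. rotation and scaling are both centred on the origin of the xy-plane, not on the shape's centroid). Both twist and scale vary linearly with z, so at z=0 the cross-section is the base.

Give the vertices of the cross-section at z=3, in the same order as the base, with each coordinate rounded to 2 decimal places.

t = z/height = 3/8 = 0.375
s = 1 + (scale-1)·z/height = 1 + (0.92-1)·3/8 = 0.970000
θ = twist·z/height = -222°·3/8 = -83.2500° = -1.452987 rad
cos θ = 0.117537, sin θ = -0.993068 (intermediates below are computed at full precision and shown rounded to 5 d.p.)
v1: (-3,-5) → rotate → (-5.31795,2.39152) → ×s → (-5.15842,2.31977) → (-5.16,2.32)
v2: (4.5,-0.5) → rotate → (0.03238,-4.52758) → ×s → (0.03141,-4.39175) → (0.03,-4.39)
v3: (-3,5) → rotate → (4.61273,3.56689) → ×s → (4.47435,3.45989) → (4.47,3.46)

Cross-section at z=3: (-5.16,2.32) (0.03,-4.39) (4.47,3.46)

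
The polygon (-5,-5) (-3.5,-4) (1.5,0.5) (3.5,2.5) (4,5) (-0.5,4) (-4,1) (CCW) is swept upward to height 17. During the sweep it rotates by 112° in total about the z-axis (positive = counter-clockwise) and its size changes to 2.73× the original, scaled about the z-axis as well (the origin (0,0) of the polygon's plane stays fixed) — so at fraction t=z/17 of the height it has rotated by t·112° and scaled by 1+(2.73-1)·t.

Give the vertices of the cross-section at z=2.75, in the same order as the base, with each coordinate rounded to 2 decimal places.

Cross-section at z=2.75: (-4.09,-8.07) (-2.67,-6.26) (1.63,1.21) (3.26,4.43) (2.88,7.67) (-2.20,4.67) (-5.26,-0.38)

t = z/height = 2.75/17 = 0.161765
s = 1 + (scale-1)·z/height = 1 + (2.73-1)·2.75/17 = 1.279853
θ = twist·z/height = 112°·2.75/17 = 18.1176° = 0.316213 rad
cos θ = 0.950420, sin θ = 0.310969 (intermediates below are computed at full precision and shown rounded to 5 d.p.)
v1: (-5,-5) → rotate → (-3.19725,-6.30695) → ×s → (-4.09202,-8.07196) → (-4.09,-8.07)
v2: (-3.5,-4) → rotate → (-2.08259,-4.89007) → ×s → (-2.66541,-6.25857) → (-2.67,-6.26)
v3: (1.5,0.5) → rotate → (1.27015,0.94166) → ×s → (1.62560,1.20519) → (1.63,1.21)
v4: (3.5,2.5) → rotate → (2.54905,3.46444) → ×s → (3.26241,4.43398) → (3.26,4.43)
v5: (4,5) → rotate → (2.24683,5.99598) → ×s → (2.87562,7.67397) → (2.88,7.67)
v6: (-0.5,4) → rotate → (-1.71909,3.64620) → ×s → (-2.20018,4.66659) → (-2.20,4.67)
v7: (-4,1) → rotate → (-4.11265,-0.29346) → ×s → (-5.26359,-0.37558) → (-5.26,-0.38)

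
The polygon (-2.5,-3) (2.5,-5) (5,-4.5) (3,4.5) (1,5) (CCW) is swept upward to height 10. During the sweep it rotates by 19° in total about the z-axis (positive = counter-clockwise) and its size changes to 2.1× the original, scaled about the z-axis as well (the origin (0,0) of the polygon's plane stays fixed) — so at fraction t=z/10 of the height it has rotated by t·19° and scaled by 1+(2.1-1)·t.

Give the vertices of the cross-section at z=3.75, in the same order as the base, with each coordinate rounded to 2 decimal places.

t = z/height = 3.75/10 = 0.375
s = 1 + (scale-1)·z/height = 1 + (2.1-1)·3.75/10 = 1.412500
θ = twist·z/height = 19°·3.75/10 = 7.1250° = 0.124355 rad
cos θ = 0.992278, sin θ = 0.124034 (intermediates below are computed at full precision and shown rounded to 5 d.p.)
v1: (-2.5,-3) → rotate → (-2.10859,-3.28692) → ×s → (-2.97839,-4.64277) → (-2.98,-4.64)
v2: (2.5,-5) → rotate → (3.10087,-4.65130) → ×s → (4.37997,-6.56997) → (4.38,-6.57)
v3: (5,-4.5) → rotate → (5.51954,-3.84508) → ×s → (7.79636,-5.43117) → (7.80,-5.43)
v4: (3,4.5) → rotate → (2.41868,4.83735) → ×s → (3.41638,6.83276) → (3.42,6.83)
v5: (1,5) → rotate → (0.37211,5.08542) → ×s → (0.52560,7.18316) → (0.53,7.18)

Cross-section at z=3.75: (-2.98,-4.64) (4.38,-6.57) (7.80,-5.43) (3.42,6.83) (0.53,7.18)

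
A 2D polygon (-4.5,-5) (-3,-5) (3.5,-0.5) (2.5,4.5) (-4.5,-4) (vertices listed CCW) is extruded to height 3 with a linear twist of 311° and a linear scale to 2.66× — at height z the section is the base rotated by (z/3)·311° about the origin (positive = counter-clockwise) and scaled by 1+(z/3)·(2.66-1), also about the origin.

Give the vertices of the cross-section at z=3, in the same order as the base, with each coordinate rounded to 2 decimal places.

t = z/height = 3/3 = 1
s = 1 + (scale-1)·z/height = 1 + (2.66-1)·3/3 = 2.660000
θ = twist·z/height = 311°·3/3 = 311.0000° = 5.427974 rad
cos θ = 0.656059, sin θ = -0.754710 (intermediates below are computed at full precision and shown rounded to 5 d.p.)
v1: (-4.5,-5) → rotate → (-6.72581,0.11590) → ×s → (-17.89066,0.30829) → (-17.89,0.31)
v2: (-3,-5) → rotate → (-5.74172,-1.01617) → ×s → (-15.27299,-2.70300) → (-15.27,-2.70)
v3: (3.5,-0.5) → rotate → (1.91885,-2.96951) → ×s → (5.10415,-7.89890) → (5.10,-7.90)
v4: (2.5,4.5) → rotate → (5.03634,1.06549) → ×s → (13.39667,2.83421) → (13.40,2.83)
v5: (-4.5,-4) → rotate → (-5.97110,0.77196) → ×s → (-15.88314,2.05341) → (-15.88,2.05)

Cross-section at z=3: (-17.89,0.31) (-15.27,-2.70) (5.10,-7.90) (13.40,2.83) (-15.88,2.05)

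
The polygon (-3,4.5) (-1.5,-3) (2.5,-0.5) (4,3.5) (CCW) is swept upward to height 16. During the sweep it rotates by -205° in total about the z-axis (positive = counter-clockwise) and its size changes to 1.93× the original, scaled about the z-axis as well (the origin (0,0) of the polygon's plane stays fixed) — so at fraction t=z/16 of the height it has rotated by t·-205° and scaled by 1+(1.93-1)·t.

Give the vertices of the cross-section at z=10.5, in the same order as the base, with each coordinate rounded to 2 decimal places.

Cross-section at z=10.5: (8.55,-1.64) (-1.75,5.11) (-3.40,-2.31) (-0.50,-8.54)

t = z/height = 10.5/16 = 0.65625
s = 1 + (scale-1)·z/height = 1 + (1.93-1)·10.5/16 = 1.610313
θ = twist·z/height = -205°·10.5/16 = -134.5313° = -2.348013 rad
cos θ = -0.701298, sin θ = -0.712868 (intermediates below are computed at full precision and shown rounded to 5 d.p.)
v1: (-3,4.5) → rotate → (5.31180,-1.01724) → ×s → (8.55366,-1.63807) → (8.55,-1.64)
v2: (-1.5,-3) → rotate → (-1.08666,3.17320) → ×s → (-1.74986,5.10984) → (-1.75,5.11)
v3: (2.5,-0.5) → rotate → (-2.10968,-1.43152) → ×s → (-3.39724,-2.30520) → (-3.40,-2.31)
v4: (4,3.5) → rotate → (-0.31015,-5.30602) → ×s → (-0.49945,-8.54434) → (-0.50,-8.54)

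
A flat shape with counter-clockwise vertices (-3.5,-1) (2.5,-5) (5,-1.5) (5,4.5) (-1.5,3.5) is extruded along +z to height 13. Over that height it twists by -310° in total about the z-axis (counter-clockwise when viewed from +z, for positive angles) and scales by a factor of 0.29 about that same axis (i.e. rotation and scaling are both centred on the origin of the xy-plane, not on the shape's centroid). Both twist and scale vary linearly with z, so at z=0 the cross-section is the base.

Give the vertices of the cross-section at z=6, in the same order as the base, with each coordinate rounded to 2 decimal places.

Cross-section at z=6: (1.48,1.95) (-3.36,1.68) (-3.29,-1.21) (-0.87,-4.44) (2.22,-1.28)

t = z/height = 6/13 = 0.461538
s = 1 + (scale-1)·z/height = 1 + (0.29-1)·6/13 = 0.672308
θ = twist·z/height = -310°·6/13 = -143.0769° = -2.497163 rad
cos θ = -0.799443, sin θ = -0.600742 (intermediates below are computed at full precision and shown rounded to 5 d.p.)
v1: (-3.5,-1) → rotate → (2.19731,2.90204) → ×s → (1.47727,1.95106) → (1.48,1.95)
v2: (2.5,-5) → rotate → (-5.00232,2.49536) → ×s → (-3.36310,1.67765) → (-3.36,1.68)
v3: (5,-1.5) → rotate → (-4.89833,-1.80455) → ×s → (-3.29318,-1.21321) → (-3.29,-1.21)
v4: (5,4.5) → rotate → (-1.29387,-6.60120) → ×s → (-0.86988,-4.43804) → (-0.87,-4.44)
v5: (-1.5,3.5) → rotate → (3.30176,-1.89694) → ×s → (2.21980,-1.27532) → (2.22,-1.28)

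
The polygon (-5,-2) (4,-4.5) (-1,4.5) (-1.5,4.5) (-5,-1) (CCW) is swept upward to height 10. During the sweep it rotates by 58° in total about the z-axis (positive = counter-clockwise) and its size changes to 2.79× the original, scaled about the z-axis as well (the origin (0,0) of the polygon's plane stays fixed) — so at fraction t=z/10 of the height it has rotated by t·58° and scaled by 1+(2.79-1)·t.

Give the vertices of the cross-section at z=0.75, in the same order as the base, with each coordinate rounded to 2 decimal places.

Cross-section at z=0.75: (-5.48,-2.69) (4.91,-4.75) (-1.52,5.00) (-2.08,4.96) (-5.57,-1.56)

t = z/height = 0.75/10 = 0.075
s = 1 + (scale-1)·z/height = 1 + (2.79-1)·0.75/10 = 1.134250
θ = twist·z/height = 58°·0.75/10 = 4.3500° = 0.075922 rad
cos θ = 0.997119, sin θ = 0.075849 (intermediates below are computed at full precision and shown rounded to 5 d.p.)
v1: (-5,-2) → rotate → (-4.83390,-2.37348) → ×s → (-5.48285,-2.69212) → (-5.48,-2.69)
v2: (4,-4.5) → rotate → (4.32980,-4.18364) → ×s → (4.91107,-4.74530) → (4.91,-4.75)
v3: (-1,4.5) → rotate → (-1.33844,4.41119) → ×s → (-1.51812,5.00339) → (-1.52,5.00)
v4: (-1.5,4.5) → rotate → (-1.83700,4.37326) → ×s → (-2.08362,4.96037) → (-2.08,4.96)
v5: (-5,-1) → rotate → (-4.90975,-1.37636) → ×s → (-5.56888,-1.56114) → (-5.57,-1.56)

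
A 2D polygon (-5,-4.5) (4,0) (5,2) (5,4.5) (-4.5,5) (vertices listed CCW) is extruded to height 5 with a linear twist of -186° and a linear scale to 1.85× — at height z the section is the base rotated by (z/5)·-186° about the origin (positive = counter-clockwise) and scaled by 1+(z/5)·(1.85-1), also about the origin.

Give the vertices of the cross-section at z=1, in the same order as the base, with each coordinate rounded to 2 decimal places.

Cross-section at z=1: (-7.84,-0.66) (3.73,-2.83) (6.07,-1.67) (7.84,0.66) (-0.66,7.84)

t = z/height = 1/5 = 0.2
s = 1 + (scale-1)·z/height = 1 + (1.85-1)·1/5 = 1.170000
θ = twist·z/height = -186°·1/5 = -37.2000° = -0.649262 rad
cos θ = 0.796530, sin θ = -0.604599 (intermediates below are computed at full precision and shown rounded to 5 d.p.)
v1: (-5,-4.5) → rotate → (-6.70335,-0.56139) → ×s → (-7.84291,-0.65683) → (-7.84,-0.66)
v2: (4,0) → rotate → (3.18612,-2.41840) → ×s → (3.72776,-2.82952) → (3.73,-2.83)
v3: (5,2) → rotate → (5.19185,-1.42994) → ×s → (6.07446,-1.67302) → (6.07,-1.67)
v4: (5,4.5) → rotate → (6.70335,0.56139) → ×s → (7.84291,0.65683) → (7.84,0.66)
v5: (-4.5,5) → rotate → (-0.56139,6.70335) → ×s → (-0.65683,7.84291) → (-0.66,7.84)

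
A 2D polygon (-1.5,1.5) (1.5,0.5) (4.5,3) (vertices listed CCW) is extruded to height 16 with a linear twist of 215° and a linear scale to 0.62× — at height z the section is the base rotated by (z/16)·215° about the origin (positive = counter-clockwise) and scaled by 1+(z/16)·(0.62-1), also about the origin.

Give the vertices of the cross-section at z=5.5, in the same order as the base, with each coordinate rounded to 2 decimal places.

t = z/height = 5.5/16 = 0.34375
s = 1 + (scale-1)·z/height = 1 + (0.62-1)·5.5/16 = 0.869375
θ = twist·z/height = 215°·5.5/16 = 73.9063° = 1.289907 rad
cos θ = 0.277210, sin θ = 0.960809 (intermediates below are computed at full precision and shown rounded to 5 d.p.)
v1: (-1.5,1.5) → rotate → (-1.85703,-1.02540) → ×s → (-1.61445,-0.89146) → (-1.61,-0.89)
v2: (1.5,0.5) → rotate → (-0.06459,1.57982) → ×s → (-0.05615,1.37346) → (-0.06,1.37)
v3: (4.5,3) → rotate → (-1.63498,5.15527) → ×s → (-1.42141,4.48186) → (-1.42,4.48)

Cross-section at z=5.5: (-1.61,-0.89) (-0.06,1.37) (-1.42,4.48)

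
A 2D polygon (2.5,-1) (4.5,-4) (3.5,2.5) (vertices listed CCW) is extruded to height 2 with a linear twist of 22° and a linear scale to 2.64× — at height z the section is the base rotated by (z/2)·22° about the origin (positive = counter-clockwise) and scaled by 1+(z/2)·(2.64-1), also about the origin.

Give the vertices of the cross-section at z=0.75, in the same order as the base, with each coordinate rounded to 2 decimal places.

Cross-section at z=0.75: (4.23,-1.02) (8.12,-5.35) (5.01,4.81)

t = z/height = 0.75/2 = 0.375
s = 1 + (scale-1)·z/height = 1 + (2.64-1)·0.75/2 = 1.615000
θ = twist·z/height = 22°·0.75/2 = 8.2500° = 0.143990 rad
cos θ = 0.989651, sin θ = 0.143493 (intermediates below are computed at full precision and shown rounded to 5 d.p.)
v1: (2.5,-1) → rotate → (2.61762,-0.63092) → ×s → (4.22746,-1.01894) → (4.23,-1.02)
v2: (4.5,-4) → rotate → (5.02740,-3.31289) → ×s → (8.11925,-5.35032) → (8.12,-5.35)
v3: (3.5,2.5) → rotate → (3.10505,2.97635) → ×s → (5.01465,4.80681) → (5.01,4.81)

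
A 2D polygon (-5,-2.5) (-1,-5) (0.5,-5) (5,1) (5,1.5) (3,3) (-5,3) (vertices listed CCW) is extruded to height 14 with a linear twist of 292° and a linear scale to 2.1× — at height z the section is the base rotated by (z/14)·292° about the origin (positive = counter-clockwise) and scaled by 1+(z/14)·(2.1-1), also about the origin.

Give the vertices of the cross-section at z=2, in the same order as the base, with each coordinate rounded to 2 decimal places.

t = z/height = 2/14 = 0.142857
s = 1 + (scale-1)·z/height = 1 + (2.1-1)·2/14 = 1.157143
θ = twist·z/height = 292°·2/14 = 41.7143° = 0.728052 rad
cos θ = 0.746472, sin θ = 0.665416 (intermediates below are computed at full precision and shown rounded to 5 d.p.)
v1: (-5,-2.5) → rotate → (-2.06882,-5.19326) → ×s → (-2.39392,-6.00935) → (-2.39,-6.01)
v2: (-1,-5) → rotate → (2.58061,-4.39778) → ×s → (2.98613,-5.08886) → (2.99,-5.09)
v3: (0.5,-5) → rotate → (3.70032,-3.39965) → ×s → (4.28180,-3.93388) → (4.28,-3.93)
v4: (5,1) → rotate → (3.06694,4.07355) → ×s → (3.54889,4.71368) → (3.55,4.71)
v5: (5,1.5) → rotate → (2.73424,4.44679) → ×s → (3.16390,5.14557) → (3.16,5.15)
v6: (3,3) → rotate → (0.24317,4.23567) → ×s → (0.28138,4.90127) → (0.28,4.90)
v7: (-5,3) → rotate → (-5.72861,-1.08767) → ×s → (-6.62882,-1.25858) → (-6.63,-1.26)

Cross-section at z=2: (-2.39,-6.01) (2.99,-5.09) (4.28,-3.93) (3.55,4.71) (3.16,5.15) (0.28,4.90) (-6.63,-1.26)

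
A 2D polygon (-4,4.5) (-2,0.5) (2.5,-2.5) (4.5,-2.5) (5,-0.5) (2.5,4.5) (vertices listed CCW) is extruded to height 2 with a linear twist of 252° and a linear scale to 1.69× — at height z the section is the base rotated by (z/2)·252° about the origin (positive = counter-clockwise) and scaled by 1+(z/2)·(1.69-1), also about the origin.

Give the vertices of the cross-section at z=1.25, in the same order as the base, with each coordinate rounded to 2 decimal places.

t = z/height = 1.25/2 = 0.625
s = 1 + (scale-1)·z/height = 1 + (1.69-1)·1.25/2 = 1.431250
θ = twist·z/height = 252°·1.25/2 = 157.5000° = 2.748894 rad
cos θ = -0.923880, sin θ = 0.382683 (intermediates below are computed at full precision and shown rounded to 5 d.p.)
v1: (-4,4.5) → rotate → (1.97344,-5.68819) → ×s → (2.82449,-8.14122) → (2.82,-8.14)
v2: (-2,0.5) → rotate → (1.65642,-1.22731) → ×s → (2.37075,-1.75658) → (2.37,-1.76)
v3: (2.5,-2.5) → rotate → (-1.35299,3.26641) → ×s → (-1.93647,4.67505) → (-1.94,4.68)
v4: (4.5,-2.5) → rotate → (-3.20075,4.03177) → ×s → (-4.58107,5.77048) → (-4.58,5.77)
v5: (5,-0.5) → rotate → (-4.42806,2.37536) → ×s → (-6.33766,3.39973) → (-6.34,3.40)
v6: (2.5,4.5) → rotate → (-4.03177,-3.20075) → ×s → (-5.77048,-4.58107) → (-5.77,-4.58)

Cross-section at z=1.25: (2.82,-8.14) (2.37,-1.76) (-1.94,4.68) (-4.58,5.77) (-6.34,3.40) (-5.77,-4.58)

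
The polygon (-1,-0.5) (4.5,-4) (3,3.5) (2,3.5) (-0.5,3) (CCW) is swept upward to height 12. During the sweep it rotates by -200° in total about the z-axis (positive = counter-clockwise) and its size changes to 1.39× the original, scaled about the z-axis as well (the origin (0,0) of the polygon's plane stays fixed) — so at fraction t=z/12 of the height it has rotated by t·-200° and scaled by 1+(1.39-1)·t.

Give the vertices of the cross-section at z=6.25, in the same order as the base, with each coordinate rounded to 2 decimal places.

Cross-section at z=6.25: (-0.29,1.31) (-5.99,-4.07) (3.20,-4.53) (3.49,-3.36) (3.65,-0.30)

t = z/height = 6.25/12 = 0.520833
s = 1 + (scale-1)·z/height = 1 + (1.39-1)·6.25/12 = 1.203125
θ = twist·z/height = -200°·6.25/12 = -104.1667° = -1.818051 rad
cos θ = -0.244743, sin θ = -0.969588 (intermediates below are computed at full precision and shown rounded to 5 d.p.)
v1: (-1,-0.5) → rotate → (-0.24005,1.09196) → ×s → (-0.28881,1.31376) → (-0.29,1.31)
v2: (4.5,-4) → rotate → (-4.97970,-3.38417) → ×s → (-5.99120,-4.07158) → (-5.99,-4.07)
v3: (3,3.5) → rotate → (2.65933,-3.76537) → ×s → (3.19950,-4.53021) → (3.20,-4.53)
v4: (2,3.5) → rotate → (2.90407,-2.79578) → ×s → (3.49396,-3.36367) → (3.49,-3.36)
v5: (-0.5,3) → rotate → (3.03114,-0.24944) → ×s → (3.64683,-0.30010) → (3.65,-0.30)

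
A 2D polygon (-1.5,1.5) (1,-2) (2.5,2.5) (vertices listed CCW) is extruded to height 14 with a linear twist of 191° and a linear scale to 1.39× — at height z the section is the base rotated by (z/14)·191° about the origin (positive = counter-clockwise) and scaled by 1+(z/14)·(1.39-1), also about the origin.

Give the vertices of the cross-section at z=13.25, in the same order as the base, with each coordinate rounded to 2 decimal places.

Cross-section at z=13.25: (2.08,-2.03) (-1.41,2.72) (-3.38,-3.47)

t = z/height = 13.25/14 = 0.946429
s = 1 + (scale-1)·z/height = 1 + (1.39-1)·13.25/14 = 1.369107
θ = twist·z/height = 191°·13.25/14 = 180.7679° = 3.154994 rad
cos θ = -0.999910, sin θ = -0.013401 (intermediates below are computed at full precision and shown rounded to 5 d.p.)
v1: (-1.5,1.5) → rotate → (1.51997,-1.47976) → ×s → (2.08100,-2.02595) → (2.08,-2.03)
v2: (1,-2) → rotate → (-1.02671,1.98642) → ×s → (-1.40568,2.71962) → (-1.41,2.72)
v3: (2.5,2.5) → rotate → (-2.46627,-2.53328) → ×s → (-3.37659,-3.46833) → (-3.38,-3.47)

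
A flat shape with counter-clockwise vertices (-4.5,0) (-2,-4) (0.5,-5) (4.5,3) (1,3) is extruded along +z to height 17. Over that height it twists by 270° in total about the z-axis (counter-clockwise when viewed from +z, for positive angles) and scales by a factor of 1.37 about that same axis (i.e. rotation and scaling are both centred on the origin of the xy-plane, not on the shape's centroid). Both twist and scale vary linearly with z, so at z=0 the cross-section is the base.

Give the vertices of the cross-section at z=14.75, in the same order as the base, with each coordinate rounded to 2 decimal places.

t = z/height = 14.75/17 = 0.867647
s = 1 + (scale-1)·z/height = 1 + (1.37-1)·14.75/17 = 1.321029
θ = twist·z/height = 270°·14.75/17 = 234.2647° = 4.088690 rad
cos θ = -0.584041, sin θ = -0.811724 (intermediates below are computed at full precision and shown rounded to 5 d.p.)
v1: (-4.5,0) → rotate → (2.62819,3.65276) → ×s → (3.47191,4.82540) → (3.47,4.83)
v2: (-2,-4) → rotate → (-2.07881,3.95961) → ×s → (-2.74617,5.23077) → (-2.75,5.23)
v3: (0.5,-5) → rotate → (-4.35064,2.51434) → ×s → (-5.74732,3.32152) → (-5.75,3.32)
v4: (4.5,3) → rotate → (-0.19301,-5.40488) → ×s → (-0.25498,-7.14001) → (-0.25,-7.14)
v5: (1,3) → rotate → (1.85113,-2.56385) → ×s → (2.44540,-3.38692) → (2.45,-3.39)

Cross-section at z=14.75: (3.47,4.83) (-2.75,5.23) (-5.75,3.32) (-0.25,-7.14) (2.45,-3.39)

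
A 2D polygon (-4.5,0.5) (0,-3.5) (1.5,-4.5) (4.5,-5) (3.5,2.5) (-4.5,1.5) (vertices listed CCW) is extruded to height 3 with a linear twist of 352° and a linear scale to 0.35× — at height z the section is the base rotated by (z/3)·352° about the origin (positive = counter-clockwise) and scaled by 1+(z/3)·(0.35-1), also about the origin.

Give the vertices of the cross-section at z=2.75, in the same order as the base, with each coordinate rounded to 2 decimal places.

Cross-section at z=2.75: (-1.32,1.26) (-0.86,-1.12) (-0.62,-1.81) (0.22,-2.71) (1.74,-0.05) (-1.08,1.59)

t = z/height = 2.75/3 = 0.916667
s = 1 + (scale-1)·z/height = 1 + (0.35-1)·2.75/3 = 0.404167
θ = twist·z/height = 352°·2.75/3 = 322.6667° = 5.631596 rad
cos θ = 0.795121, sin θ = -0.606451 (intermediates below are computed at full precision and shown rounded to 5 d.p.)
v1: (-4.5,0.5) → rotate → (-3.27482,3.12659) → ×s → (-1.32357,1.26366) → (-1.32,1.26)
v2: (0,-3.5) → rotate → (-2.12258,-2.78292) → ×s → (-0.85788,-1.12476) → (-0.86,-1.12)
v3: (1.5,-4.5) → rotate → (-1.53635,-4.48772) → ×s → (-0.62094,-1.81379) → (-0.62,-1.81)
v4: (4.5,-5) → rotate → (0.54579,-6.70463) → ×s → (0.22059,-2.70979) → (0.22,-2.71)
v5: (3.5,2.5) → rotate → (4.29905,-0.13478) → ×s → (1.73753,-0.05447) → (1.74,-0.05)
v6: (-4.5,1.5) → rotate → (-2.66837,3.92171) → ×s → (-1.07846,1.58502) → (-1.08,1.59)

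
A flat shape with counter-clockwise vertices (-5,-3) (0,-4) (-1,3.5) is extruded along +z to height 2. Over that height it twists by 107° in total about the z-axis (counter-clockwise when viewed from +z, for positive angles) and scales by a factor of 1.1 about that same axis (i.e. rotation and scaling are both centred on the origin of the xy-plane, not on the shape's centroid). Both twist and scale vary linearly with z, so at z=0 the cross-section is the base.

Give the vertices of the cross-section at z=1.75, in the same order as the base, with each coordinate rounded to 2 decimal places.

t = z/height = 1.75/2 = 0.875
s = 1 + (scale-1)·z/height = 1 + (1.1-1)·1.75/2 = 1.087500
θ = twist·z/height = 107°·1.75/2 = 93.6250° = 1.634065 rad
cos θ = -0.063226, sin θ = 0.997999 (intermediates below are computed at full precision and shown rounded to 5 d.p.)
v1: (-5,-3) → rotate → (3.31013,-4.80032) → ×s → (3.59976,-5.22035) → (3.60,-5.22)
v2: (0,-4) → rotate → (3.99200,0.25290) → ×s → (4.34130,0.27503) → (4.34,0.28)
v3: (-1,3.5) → rotate → (-3.42977,-1.21929) → ×s → (-3.72988,-1.32598) → (-3.73,-1.33)

Cross-section at z=1.75: (3.60,-5.22) (4.34,0.28) (-3.73,-1.33)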